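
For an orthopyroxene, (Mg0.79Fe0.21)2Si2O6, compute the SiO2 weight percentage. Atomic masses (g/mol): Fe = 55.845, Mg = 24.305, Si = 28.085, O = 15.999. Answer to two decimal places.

Molar mass of (Mg0.79Fe0.21)2Si2O6 = 1.58×24.305 + 0.42×55.845 + 2×28.085 + 6×15.999 = 214.021 g/mol.
Each formula unit contains 2 Si, equivalent to 2/1 = 2.0000 mol SiO2.
M(SiO2) = 1×28.085 + 2×15.999 = 60.083 g/mol.
Mass of SiO2 per formula unit = 2.0000 × 60.083 = 120.166 g.
SiO2 wt% = 120.166 / 214.021 × 100 = 56.15%.

56.15 wt%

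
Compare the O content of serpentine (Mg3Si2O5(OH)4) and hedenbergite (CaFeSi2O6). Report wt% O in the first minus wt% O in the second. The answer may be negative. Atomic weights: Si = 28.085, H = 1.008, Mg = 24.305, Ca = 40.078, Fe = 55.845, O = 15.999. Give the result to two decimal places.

13.27 percentage points

M(Mg3Si2O5(OH)4) = 277.108 g/mol, so wt% O = 143.991/277.108 × 100 = 51.96%.
M(CaFeSi2O6) = 248.087 g/mol, so wt% O = 95.994/248.087 × 100 = 38.69%.
51.96 − 38.69 = 13.27 pp.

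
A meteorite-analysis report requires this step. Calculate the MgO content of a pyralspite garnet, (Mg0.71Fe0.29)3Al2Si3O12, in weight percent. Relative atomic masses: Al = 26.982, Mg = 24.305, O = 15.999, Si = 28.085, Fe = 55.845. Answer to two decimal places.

19.94 wt%

Molar mass of (Mg0.71Fe0.29)3Al2Si3O12 = 2.13·24.305 + 0.87·55.845 + 2·26.982 + 3·28.085 + 12·15.999 = 430.562 g/mol.
Each formula unit contains 2.13 Mg, equivalent to 2.13/1 = 2.1300 mol MgO.
M(MgO) = 1×24.305 + 1×15.999 = 40.304 g/mol.
Mass of MgO per formula unit = 2.1300 × 40.304 = 85.848 g.
MgO wt% = 85.848 / 430.562 × 100 = 19.94%.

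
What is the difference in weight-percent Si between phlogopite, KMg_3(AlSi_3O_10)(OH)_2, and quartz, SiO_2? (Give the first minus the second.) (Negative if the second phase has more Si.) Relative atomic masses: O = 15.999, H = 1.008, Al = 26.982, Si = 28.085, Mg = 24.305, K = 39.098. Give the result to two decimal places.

-26.55 percentage points

M(KMg_3(AlSi_3O_10)(OH)_2) = 417.254 g/mol, so wt% Si = 84.255/417.254 × 100 = 20.19%.
M(SiO_2) = 60.083 g/mol, so wt% Si = 28.085/60.083 × 100 = 46.74%.
20.19 − 46.74 = -26.55 pp.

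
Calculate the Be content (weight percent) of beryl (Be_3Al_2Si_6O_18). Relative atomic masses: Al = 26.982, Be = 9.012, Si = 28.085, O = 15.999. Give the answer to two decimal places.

5.03 weight percent

M(Be_3Al_2Si_6O_18) = 537.492 g/mol.
Be contributes 3 × 9.012 = 27.036 g per mole.
27.036/537.492 = 0.0503 → 5.03%.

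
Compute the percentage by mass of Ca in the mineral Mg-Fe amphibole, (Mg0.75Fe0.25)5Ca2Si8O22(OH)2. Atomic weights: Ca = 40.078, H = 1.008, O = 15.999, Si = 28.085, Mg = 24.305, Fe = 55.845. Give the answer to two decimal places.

M((Mg0.75Fe0.25)5Ca2Si8O22(OH)2) = 851.778 g/mol.
Ca contributes 2 × 40.078 = 80.156 g per mole.
80.156/851.778 = 0.0941 → 9.41%.

9.41 weight percent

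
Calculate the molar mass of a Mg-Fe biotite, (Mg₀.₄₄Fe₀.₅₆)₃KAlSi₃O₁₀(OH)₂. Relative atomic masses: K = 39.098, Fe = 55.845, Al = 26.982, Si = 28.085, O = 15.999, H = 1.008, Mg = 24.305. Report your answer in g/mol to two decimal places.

The formula mass is the sum 1.32(24.305) + 1.68(55.845) + 1(39.098) + 1(26.982) + 3(28.085) + 12(15.999) + 2(1.008).

470.24 g/mol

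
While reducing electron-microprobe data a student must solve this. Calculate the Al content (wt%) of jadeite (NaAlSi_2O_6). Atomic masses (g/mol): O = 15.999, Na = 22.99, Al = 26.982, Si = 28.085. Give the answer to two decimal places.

13.35 wt%

Formula mass = 1×22.99 + 1×26.982 + 2×28.085 + 6×15.999 = 202.136 g/mol, of which 26.982 g is Al.
So Al makes up 26.982/202.136 = 0.1335 of the mass, i.e. 13.35%.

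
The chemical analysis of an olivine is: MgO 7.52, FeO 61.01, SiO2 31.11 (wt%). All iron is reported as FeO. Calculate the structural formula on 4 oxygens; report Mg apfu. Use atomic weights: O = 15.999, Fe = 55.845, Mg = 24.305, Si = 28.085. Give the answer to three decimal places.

MgO: 7.52/40.304 = 0.18658 mol → 0.18658 mol Mg, 0.18658 mol O.
FeO: 61.01/71.844 = 0.84920 mol → 0.84920 mol Fe, 0.84920 mol O.
SiO2: 31.11/60.083 = 0.51778 mol → 0.51778 mol Si, 1.03556 mol O.
Total oxygen = 2.07134 mol. Normalization factor = 4/2.07134 = 1.93112.
Mg per 4 O = 0.18658 × 1.93112 = 0.360.

0.360 Mg apfu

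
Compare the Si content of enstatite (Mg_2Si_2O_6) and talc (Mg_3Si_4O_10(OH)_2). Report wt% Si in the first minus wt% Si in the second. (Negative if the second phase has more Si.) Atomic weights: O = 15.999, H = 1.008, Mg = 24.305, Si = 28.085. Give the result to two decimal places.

-1.64 percentage points

Si in Mg_2Si_2O_6: molar mass 200.774 g/mol; 2×28.085 = 56.170 g → 27.98 wt%.
Si in Mg_3Si_4O_10(OH)_2: molar mass 379.259 g/mol; 4×28.085 = 112.340 g → 29.62 wt%.
Difference = 27.98 − 29.62 = -1.64 percentage points.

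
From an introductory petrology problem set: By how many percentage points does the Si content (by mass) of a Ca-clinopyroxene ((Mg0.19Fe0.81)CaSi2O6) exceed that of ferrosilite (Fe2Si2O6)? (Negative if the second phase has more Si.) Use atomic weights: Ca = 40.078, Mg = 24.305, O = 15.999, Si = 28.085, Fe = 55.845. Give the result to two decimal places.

1.91 percentage points

Si in (Mg0.19Fe0.81)CaSi2O6: molar mass 242.094 g/mol; 2×28.085 = 56.170 g → 23.20 wt%.
Si in Fe2Si2O6: molar mass 263.854 g/mol; 2×28.085 = 56.170 g → 21.29 wt%.
Difference = 23.20 − 21.29 = 1.91 percentage points.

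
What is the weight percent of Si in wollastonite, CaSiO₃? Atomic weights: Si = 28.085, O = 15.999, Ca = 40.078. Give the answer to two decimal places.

Molar mass of CaSiO₃: 1×40.078 + 1×28.085 + 3×15.999 = 116.160 g/mol.
Mass of Si per formula unit: 1 × 28.085 = 28.085 g.
Weight fraction Si = 28.085 / 116.160 = 0.2418.

24.18 mass %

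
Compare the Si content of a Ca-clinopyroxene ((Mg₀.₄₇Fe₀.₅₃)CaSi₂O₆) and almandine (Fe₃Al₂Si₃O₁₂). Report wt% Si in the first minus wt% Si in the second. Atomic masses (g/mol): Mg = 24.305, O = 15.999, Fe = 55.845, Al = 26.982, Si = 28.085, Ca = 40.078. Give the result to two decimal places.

7.15 percentage points

First mineral: 56.170 g Si in 233.263 g formula = 24.08 wt% Si.
Second mineral: 84.255 g Si in 497.742 g formula = 16.93 wt% Si.
24.08% − 16.93% gives a difference of 7.15 percentage points.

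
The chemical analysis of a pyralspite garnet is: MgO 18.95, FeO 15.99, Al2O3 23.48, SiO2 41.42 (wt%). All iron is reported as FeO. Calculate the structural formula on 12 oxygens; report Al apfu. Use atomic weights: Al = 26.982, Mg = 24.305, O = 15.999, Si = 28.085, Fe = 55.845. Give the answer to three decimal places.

MgO (M=40.304): mol = 0.47018; Mg = 0.47018, O = 0.47018.
FeO (M=71.844): mol = 0.22257; Fe = 0.22257, O = 0.22257.
Al2O3 (M=101.961): mol = 0.23028; Al = 0.46056, O = 0.69084.
SiO2 (M=60.083): mol = 0.68938; Si = 0.68938, O = 1.37876.
ΣO = 2.76235; factor = 12/ΣO = 4.34413.
Al apfu = 0.46056 × 4.34413 = 2.001.

2.001 Al apfu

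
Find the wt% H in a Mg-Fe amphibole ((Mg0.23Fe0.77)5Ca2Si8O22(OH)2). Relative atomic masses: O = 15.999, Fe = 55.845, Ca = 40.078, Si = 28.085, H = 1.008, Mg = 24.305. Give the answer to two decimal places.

0.22 mass %

M((Mg0.23Fe0.77)5Ca2Si8O22(OH)2) = 933.782 g/mol.
H contributes 2 × 1.008 = 2.016 g per mole.
2.016/933.782 = 0.0022 → 0.22%.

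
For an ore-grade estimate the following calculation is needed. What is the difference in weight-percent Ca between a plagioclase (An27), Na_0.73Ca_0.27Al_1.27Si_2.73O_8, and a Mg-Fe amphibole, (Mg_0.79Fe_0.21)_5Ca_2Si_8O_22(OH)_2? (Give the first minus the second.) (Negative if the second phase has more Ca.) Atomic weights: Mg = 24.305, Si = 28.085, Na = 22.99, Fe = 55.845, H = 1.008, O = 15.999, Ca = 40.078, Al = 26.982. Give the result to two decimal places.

-5.42 percentage points

First mineral: 10.821 g Ca in 266.535 g formula = 4.06 wt% Ca.
Second mineral: 80.156 g Ca in 845.470 g formula = 9.48 wt% Ca.
4.06% − 9.48% gives a difference of -5.42 percentage points.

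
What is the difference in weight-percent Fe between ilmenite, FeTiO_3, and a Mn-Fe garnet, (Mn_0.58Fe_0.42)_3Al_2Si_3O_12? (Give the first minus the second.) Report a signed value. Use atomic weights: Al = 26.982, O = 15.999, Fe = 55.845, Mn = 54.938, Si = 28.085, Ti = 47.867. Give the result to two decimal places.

M(FeTiO_3) = 151.709 g/mol, so wt% Fe = 55.845/151.709 × 100 = 36.81%.
M((Mn_0.58Fe_0.42)_3Al_2Si_3O_12) = 496.164 g/mol, so wt% Fe = 70.365/496.164 × 100 = 14.18%.
36.81 − 14.18 = 22.63 pp.

22.63 percentage points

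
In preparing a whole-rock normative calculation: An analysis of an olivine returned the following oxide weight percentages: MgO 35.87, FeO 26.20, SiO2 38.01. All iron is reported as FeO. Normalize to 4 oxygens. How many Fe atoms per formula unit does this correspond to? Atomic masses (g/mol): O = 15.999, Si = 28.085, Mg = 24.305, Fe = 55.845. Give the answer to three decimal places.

35.87 wt% MgO ÷ 40.304 g/mol = 0.88999 mol, giving 0.88999 Mg and 0.88999 O.
26.20 wt% FeO ÷ 71.844 g/mol = 0.36468 mol, giving 0.36468 Fe and 0.36468 O.
38.01 wt% SiO2 ÷ 60.083 g/mol = 0.63262 mol, giving 0.63262 Si and 1.26524 O.
Oxygen sums to 2.51991; scaling by 4/2.51991 = 1.58736 puts the formula on 4 O.
Fe: 0.36468 × 1.58736 = 0.579 atoms per formula unit.

0.579 Fe apfu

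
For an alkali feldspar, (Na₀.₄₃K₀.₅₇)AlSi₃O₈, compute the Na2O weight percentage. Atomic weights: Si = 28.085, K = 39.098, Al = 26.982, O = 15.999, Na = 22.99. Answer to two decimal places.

Molar mass of (Na₀.₄₃K₀.₅₇)AlSi₃O₈ = 0.43×22.99 + 0.57×39.098 + 1×26.982 + 3×28.085 + 8×15.999 = 271.401 g/mol.
Each formula unit contains 0.43 Na, equivalent to 0.43/2 = 0.2150 mol Na2O.
M(Na2O) = 2×22.99 + 1×15.999 = 61.979 g/mol.
Mass of Na2O per formula unit = 0.2150 × 61.979 = 13.325 g.
Na2O wt% = 13.325 / 271.401 × 100 = 4.91%.

4.91 wt%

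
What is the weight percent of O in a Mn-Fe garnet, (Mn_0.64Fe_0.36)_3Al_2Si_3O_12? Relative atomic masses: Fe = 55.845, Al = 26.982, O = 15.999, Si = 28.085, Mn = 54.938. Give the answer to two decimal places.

M((Mn_0.64Fe_0.36)_3Al_2Si_3O_12) = 496.001 g/mol.
O contributes 12 × 15.999 = 191.988 g per mole.
191.988/496.001 = 0.3871 → 38.71%.

38.71 mass %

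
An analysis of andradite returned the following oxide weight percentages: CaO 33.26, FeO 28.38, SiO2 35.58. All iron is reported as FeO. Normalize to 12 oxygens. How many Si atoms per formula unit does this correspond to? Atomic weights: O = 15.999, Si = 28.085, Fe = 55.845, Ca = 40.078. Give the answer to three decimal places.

CaO (M=56.077): mol = 0.59311; Ca = 0.59311, O = 0.59311.
FeO (M=71.844): mol = 0.39502; Fe = 0.39502, O = 0.39502.
SiO2 (M=60.083): mol = 0.59218; Si = 0.59218, O = 1.18436.
ΣO = 2.17249; factor = 12/ΣO = 5.52362.
Si apfu = 0.59218 × 5.52362 = 3.271.

3.271 Si apfu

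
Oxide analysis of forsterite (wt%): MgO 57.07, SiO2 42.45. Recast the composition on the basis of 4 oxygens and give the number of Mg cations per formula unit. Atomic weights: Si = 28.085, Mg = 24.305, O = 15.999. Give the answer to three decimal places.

2.002 Mg apfu

MgO (M=40.304): mol = 1.41599; Mg = 1.41599, O = 1.41599.
SiO2 (M=60.083): mol = 0.70652; Si = 0.70652, O = 1.41304.
ΣO = 2.82903; factor = 4/ΣO = 1.41391.
Mg apfu = 1.41599 × 1.41391 = 2.002.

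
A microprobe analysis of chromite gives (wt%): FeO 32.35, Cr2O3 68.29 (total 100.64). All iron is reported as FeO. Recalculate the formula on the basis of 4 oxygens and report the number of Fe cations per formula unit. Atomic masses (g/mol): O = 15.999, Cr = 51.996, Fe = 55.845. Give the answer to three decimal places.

1.002 Fe apfu

FeO: 32.35/71.844 = 0.45028 mol → 0.45028 mol Fe, 0.45028 mol O.
Cr2O3: 68.29/151.989 = 0.44931 mol → 0.89862 mol Cr, 1.34793 mol O.
Total oxygen = 1.79821 mol. Normalization factor = 4/1.79821 = 2.22443.
Fe per 4 O = 0.45028 × 2.22443 = 1.002.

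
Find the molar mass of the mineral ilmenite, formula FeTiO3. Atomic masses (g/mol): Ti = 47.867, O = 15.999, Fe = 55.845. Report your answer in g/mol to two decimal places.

151.71 g/mol

M = 1(55.845) + 1(47.867) + 3(15.999)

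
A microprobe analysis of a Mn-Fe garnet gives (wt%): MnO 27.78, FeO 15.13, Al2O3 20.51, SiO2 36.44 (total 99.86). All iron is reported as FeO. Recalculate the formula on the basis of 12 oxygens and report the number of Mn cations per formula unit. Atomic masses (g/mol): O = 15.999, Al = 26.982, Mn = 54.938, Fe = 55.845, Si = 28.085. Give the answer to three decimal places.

1.943 Mn apfu

MnO: 27.78/70.937 = 0.39162 mol → 0.39162 mol Mn, 0.39162 mol O.
FeO: 15.13/71.844 = 0.21060 mol → 0.21060 mol Fe, 0.21060 mol O.
Al2O3: 20.51/101.961 = 0.20116 mol → 0.40232 mol Al, 0.60348 mol O.
SiO2: 36.44/60.083 = 0.60649 mol → 0.60649 mol Si, 1.21298 mol O.
Total oxygen = 2.41868 mol. Normalization factor = 12/2.41868 = 4.96138.
Mn per 12 O = 0.39162 × 4.96138 = 1.943.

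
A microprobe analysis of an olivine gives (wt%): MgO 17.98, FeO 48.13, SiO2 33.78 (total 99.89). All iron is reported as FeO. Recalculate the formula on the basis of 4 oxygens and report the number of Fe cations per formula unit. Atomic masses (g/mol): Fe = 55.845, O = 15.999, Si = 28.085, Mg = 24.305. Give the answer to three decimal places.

17.98 wt% MgO ÷ 40.304 g/mol = 0.44611 mol, giving 0.44611 Mg and 0.44611 O.
48.13 wt% FeO ÷ 71.844 g/mol = 0.66992 mol, giving 0.66992 Fe and 0.66992 O.
33.78 wt% SiO2 ÷ 60.083 g/mol = 0.56222 mol, giving 0.56222 Si and 1.12444 O.
Oxygen sums to 2.24047; scaling by 4/2.24047 = 1.78534 puts the formula on 4 O.
Fe: 0.66992 × 1.78534 = 1.196 atoms per formula unit.

1.196 Fe apfu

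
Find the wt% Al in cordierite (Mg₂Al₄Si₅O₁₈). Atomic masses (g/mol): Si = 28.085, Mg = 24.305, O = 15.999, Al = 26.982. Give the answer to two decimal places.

18.45 mass %

M(Mg₂Al₄Si₅O₁₈) = 584.945 g/mol.
Al contributes 4 × 26.982 = 107.928 g per mole.
107.928/584.945 = 0.1845 → 18.45%.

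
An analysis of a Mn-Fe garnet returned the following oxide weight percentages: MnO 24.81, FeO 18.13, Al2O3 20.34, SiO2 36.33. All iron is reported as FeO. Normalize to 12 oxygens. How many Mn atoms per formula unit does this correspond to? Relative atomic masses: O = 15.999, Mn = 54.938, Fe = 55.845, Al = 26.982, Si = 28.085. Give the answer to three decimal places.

1.742 Mn apfu

24.81 wt% MnO ÷ 70.937 g/mol = 0.34975 mol, giving 0.34975 Mn and 0.34975 O.
18.13 wt% FeO ÷ 71.844 g/mol = 0.25235 mol, giving 0.25235 Fe and 0.25235 O.
20.34 wt% Al2O3 ÷ 101.961 g/mol = 0.19949 mol, giving 0.39898 Al and 0.59847 O.
36.33 wt% SiO2 ÷ 60.083 g/mol = 0.60466 mol, giving 0.60466 Si and 1.20932 O.
Oxygen sums to 2.40989; scaling by 12/2.40989 = 4.97948 puts the formula on 12 O.
Mn: 0.34975 × 4.97948 = 1.742 atoms per formula unit.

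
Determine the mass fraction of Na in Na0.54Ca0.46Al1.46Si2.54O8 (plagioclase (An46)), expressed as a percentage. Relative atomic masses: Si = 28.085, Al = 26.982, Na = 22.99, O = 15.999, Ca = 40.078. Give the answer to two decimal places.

4.61 mass %

Formula mass = 0.54·22.99 + 0.46·40.078 + 1.46·26.982 + 2.54·28.085 + 8·15.999 = 269.572 g/mol, of which 12.415 g is Na.
So Na makes up 12.415/269.572 = 0.0461 of the mass, i.e. 4.61%.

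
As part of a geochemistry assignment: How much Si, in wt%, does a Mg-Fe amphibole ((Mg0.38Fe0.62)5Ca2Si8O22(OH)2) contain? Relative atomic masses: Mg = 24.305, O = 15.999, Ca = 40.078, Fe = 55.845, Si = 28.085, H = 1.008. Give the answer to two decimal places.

Molar mass of (Mg0.38Fe0.62)5Ca2Si8O22(OH)2: 1.90*24.305 + 3.10*55.845 + 2*40.078 + 8*28.085 + 24*15.999 + 2*1.008 = 910.127 g/mol.
Mass of Si per formula unit: 8 × 28.085 = 224.680 g.
Weight fraction Si = 224.680 / 910.127 = 0.2469.

24.69 wt%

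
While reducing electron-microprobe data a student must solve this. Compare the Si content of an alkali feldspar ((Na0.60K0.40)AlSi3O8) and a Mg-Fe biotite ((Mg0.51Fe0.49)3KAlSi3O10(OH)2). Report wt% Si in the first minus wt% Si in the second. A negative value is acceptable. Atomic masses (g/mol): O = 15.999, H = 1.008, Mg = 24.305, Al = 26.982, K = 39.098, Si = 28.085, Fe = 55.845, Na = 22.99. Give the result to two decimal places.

13.19 percentage points

M((Na0.60K0.40)AlSi3O8) = 268.662 g/mol, so wt% Si = 84.255/268.662 × 100 = 31.36%.
M((Mg0.51Fe0.49)3KAlSi3O10(OH)2) = 463.618 g/mol, so wt% Si = 84.255/463.618 × 100 = 18.17%.
31.36 − 18.17 = 13.19 pp.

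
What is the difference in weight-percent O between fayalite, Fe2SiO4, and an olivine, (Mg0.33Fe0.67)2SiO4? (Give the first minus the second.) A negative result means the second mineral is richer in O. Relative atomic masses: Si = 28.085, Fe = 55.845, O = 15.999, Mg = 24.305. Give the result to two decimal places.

-3.57 percentage points

O in Fe2SiO4: molar mass 203.771 g/mol; 4×15.999 = 63.996 g → 31.41 wt%.
O in (Mg0.33Fe0.67)2SiO4: molar mass 182.955 g/mol; 4×15.999 = 63.996 g → 34.98 wt%.
Difference = 31.41 − 34.98 = -3.57 percentage points.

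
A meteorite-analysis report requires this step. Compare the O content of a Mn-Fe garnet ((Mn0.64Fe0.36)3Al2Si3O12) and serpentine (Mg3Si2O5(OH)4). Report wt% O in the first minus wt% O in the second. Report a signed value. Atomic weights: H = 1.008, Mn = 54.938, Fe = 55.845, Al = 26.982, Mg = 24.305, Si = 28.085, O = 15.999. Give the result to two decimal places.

-13.25 percentage points

M((Mn0.64Fe0.36)3Al2Si3O12) = 496.001 g/mol, so wt% O = 191.988/496.001 × 100 = 38.71%.
M(Mg3Si2O5(OH)4) = 277.108 g/mol, so wt% O = 143.991/277.108 × 100 = 51.96%.
38.71 − 51.96 = -13.25 pp.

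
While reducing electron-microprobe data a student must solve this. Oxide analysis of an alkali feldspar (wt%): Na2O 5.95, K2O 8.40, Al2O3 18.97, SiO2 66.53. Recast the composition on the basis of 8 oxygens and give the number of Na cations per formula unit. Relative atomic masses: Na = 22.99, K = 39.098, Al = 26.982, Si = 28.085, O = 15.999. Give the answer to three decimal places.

0.519 Na apfu

Na2O: 5.95/61.979 = 0.09600 mol → 0.19200 mol Na, 0.09600 mol O.
K2O: 8.40/94.195 = 0.08918 mol → 0.17836 mol K, 0.08918 mol O.
Al2O3: 18.97/101.961 = 0.18605 mol → 0.37210 mol Al, 0.55815 mol O.
SiO2: 66.53/60.083 = 1.10730 mol → 1.10730 mol Si, 2.21460 mol O.
Total oxygen = 2.95793 mol. Normalization factor = 8/2.95793 = 2.70459.
Na per 8 O = 0.19200 × 2.70459 = 0.519.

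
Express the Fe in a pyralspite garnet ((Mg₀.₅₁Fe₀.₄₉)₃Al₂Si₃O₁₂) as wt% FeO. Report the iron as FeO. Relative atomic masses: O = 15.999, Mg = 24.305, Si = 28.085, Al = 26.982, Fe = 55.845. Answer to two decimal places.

23.50 wt%

Formula mass = 449.486 g/mol.
1.47 Fe → 1.4700 mol FeO per formula unit; M(FeO) = 71.844, so FeO mass = 105.611 g.
105.611/449.486 × 100 = 23.50 wt%.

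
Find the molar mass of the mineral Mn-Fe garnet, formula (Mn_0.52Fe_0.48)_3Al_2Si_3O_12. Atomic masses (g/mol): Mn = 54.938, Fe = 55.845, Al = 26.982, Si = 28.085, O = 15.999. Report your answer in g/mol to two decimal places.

Mn: 1.56 × 54.938 = 85.7033
Fe: 1.44 × 55.845 = 80.4168
Al: 2 × 26.982 = 53.9640
Si: 3 × 28.085 = 84.2550
O: 12 × 15.999 = 191.9880
Summing the contributions gives the formula mass.

496.33 g/mol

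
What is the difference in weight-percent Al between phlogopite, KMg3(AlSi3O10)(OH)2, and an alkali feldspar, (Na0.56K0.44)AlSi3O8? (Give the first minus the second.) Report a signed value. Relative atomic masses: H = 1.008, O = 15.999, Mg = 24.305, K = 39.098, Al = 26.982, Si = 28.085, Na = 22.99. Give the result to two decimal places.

First mineral: 26.982 g Al in 417.254 g formula = 6.47 wt% Al.
Second mineral: 26.982 g Al in 269.307 g formula = 10.02 wt% Al.
6.47% − 10.02% gives a difference of -3.55 percentage points.

-3.55 percentage points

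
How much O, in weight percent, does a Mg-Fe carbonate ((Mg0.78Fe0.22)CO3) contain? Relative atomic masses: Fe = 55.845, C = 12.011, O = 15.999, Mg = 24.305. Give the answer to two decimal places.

Molar mass of (Mg0.78Fe0.22)CO3: 0.78×24.305 + 0.22×55.845 + 1×12.011 + 3×15.999 = 91.252 g/mol.
Mass of O per formula unit: 3 × 15.999 = 47.997 g.
Weight fraction O = 47.997 / 91.252 = 0.5260.

52.60 weight percent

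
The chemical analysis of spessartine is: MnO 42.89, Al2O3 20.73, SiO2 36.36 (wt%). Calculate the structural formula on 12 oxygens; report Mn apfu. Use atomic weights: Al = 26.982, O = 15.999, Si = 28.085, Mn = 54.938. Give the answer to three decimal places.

MnO: 42.89/70.937 = 0.60462 mol → 0.60462 mol Mn, 0.60462 mol O.
Al2O3: 20.73/101.961 = 0.20331 mol → 0.40662 mol Al, 0.60993 mol O.
SiO2: 36.36/60.083 = 0.60516 mol → 0.60516 mol Si, 1.21032 mol O.
Total oxygen = 2.42487 mol. Normalization factor = 12/2.42487 = 4.94872.
Mn per 12 O = 0.60462 × 4.94872 = 2.992.

2.992 Mn apfu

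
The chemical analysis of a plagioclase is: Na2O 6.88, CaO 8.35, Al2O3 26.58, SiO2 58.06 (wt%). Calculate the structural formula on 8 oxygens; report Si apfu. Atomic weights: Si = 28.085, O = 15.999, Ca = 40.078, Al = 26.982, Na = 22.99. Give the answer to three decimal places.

Na2O (M=61.979): mol = 0.11101; Na = 0.22202, O = 0.11101.
CaO (M=56.077): mol = 0.14890; Ca = 0.14890, O = 0.14890.
Al2O3 (M=101.961): mol = 0.26069; Al = 0.52138, O = 0.78207.
SiO2 (M=60.083): mol = 0.96633; Si = 0.96633, O = 1.93266.
ΣO = 2.97464; factor = 8/ΣO = 2.68940.
Si apfu = 0.96633 × 2.68940 = 2.599.

2.599 Si apfu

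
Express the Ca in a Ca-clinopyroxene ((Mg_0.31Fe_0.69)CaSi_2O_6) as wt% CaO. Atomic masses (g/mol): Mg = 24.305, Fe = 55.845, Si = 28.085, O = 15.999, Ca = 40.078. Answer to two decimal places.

23.53 wt%

Molar mass of (Mg_0.31Fe_0.69)CaSi_2O_6 = 0.31×24.305 + 0.69×55.845 + 1×40.078 + 2×28.085 + 6×15.999 = 238.310 g/mol.
Each formula unit contains 1 Ca, equivalent to 1/1 = 1.0000 mol CaO.
M(CaO) = 1×40.078 + 1×15.999 = 56.077 g/mol.
Mass of CaO per formula unit = 1.0000 × 56.077 = 56.077 g.
CaO wt% = 56.077 / 238.310 × 100 = 23.53%.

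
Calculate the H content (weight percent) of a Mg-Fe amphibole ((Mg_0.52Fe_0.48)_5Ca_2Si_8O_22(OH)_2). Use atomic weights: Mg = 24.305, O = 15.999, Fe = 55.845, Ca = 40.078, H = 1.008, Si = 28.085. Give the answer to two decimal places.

0.23 weight percent

Formula mass = 2.60·24.305 + 2.40·55.845 + 2·40.078 + 8·28.085 + 24·15.999 + 2·1.008 = 888.049 g/mol, of which 2.016 g is H.
So H makes up 2.016/888.049 = 0.0023 of the mass, i.e. 0.23%.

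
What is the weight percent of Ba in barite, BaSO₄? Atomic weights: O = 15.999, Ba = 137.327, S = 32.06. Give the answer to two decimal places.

58.84 mass %

M(BaSO₄) = 233.383 g/mol.
Ba contributes 1 × 137.327 = 137.327 g per mole.
137.327/233.383 = 0.5884 → 58.84%.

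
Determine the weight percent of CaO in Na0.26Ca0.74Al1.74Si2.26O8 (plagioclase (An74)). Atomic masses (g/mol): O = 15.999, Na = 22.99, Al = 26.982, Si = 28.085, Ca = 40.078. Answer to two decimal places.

M(Na0.26Ca0.74Al1.74Si2.26O8) = 274.048 g/mol; M(CaO) = 56.077 g/mol.
Moles CaO per formula unit = 0.74 Ca ÷ 1 = 0.7400.
CaO fraction = (0.7400 × 56.077) / 274.048 = 41.497/274.048 = 0.1514.

15.14 wt%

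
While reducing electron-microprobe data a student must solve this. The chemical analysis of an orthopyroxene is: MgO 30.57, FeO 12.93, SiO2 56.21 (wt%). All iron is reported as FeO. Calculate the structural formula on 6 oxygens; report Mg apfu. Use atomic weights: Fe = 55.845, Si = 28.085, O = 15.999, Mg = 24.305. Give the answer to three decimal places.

30.57 wt% MgO ÷ 40.304 g/mol = 0.75849 mol, giving 0.75849 Mg and 0.75849 O.
12.93 wt% FeO ÷ 71.844 g/mol = 0.17997 mol, giving 0.17997 Fe and 0.17997 O.
56.21 wt% SiO2 ÷ 60.083 g/mol = 0.93554 mol, giving 0.93554 Si and 1.87108 O.
Oxygen sums to 2.80954; scaling by 6/2.80954 = 2.13558 puts the formula on 6 O.
Mg: 0.75849 × 2.13558 = 1.620 atoms per formula unit.

1.620 Mg apfu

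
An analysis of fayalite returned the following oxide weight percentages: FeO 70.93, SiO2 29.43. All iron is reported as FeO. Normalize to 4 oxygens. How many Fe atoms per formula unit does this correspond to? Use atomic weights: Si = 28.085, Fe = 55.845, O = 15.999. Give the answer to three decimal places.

2.008 Fe apfu

FeO: 70.93/71.844 = 0.98728 mol → 0.98728 mol Fe, 0.98728 mol O.
SiO2: 29.43/60.083 = 0.48982 mol → 0.48982 mol Si, 0.97964 mol O.
Total oxygen = 1.96692 mol. Normalization factor = 4/1.96692 = 2.03364.
Fe per 4 O = 0.98728 × 2.03364 = 2.008.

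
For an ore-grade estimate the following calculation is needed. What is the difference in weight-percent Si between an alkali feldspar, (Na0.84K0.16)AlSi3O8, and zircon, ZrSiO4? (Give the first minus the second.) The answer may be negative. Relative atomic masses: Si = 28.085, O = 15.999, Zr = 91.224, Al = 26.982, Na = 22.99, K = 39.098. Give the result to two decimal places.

Si in (Na0.84K0.16)AlSi3O8: molar mass 264.796 g/mol; 3×28.085 = 84.255 g → 31.82 wt%.
Si in ZrSiO4: molar mass 183.305 g/mol; 1×28.085 = 28.085 g → 15.32 wt%.
Difference = 31.82 − 15.32 = 16.50 percentage points.

16.50 percentage points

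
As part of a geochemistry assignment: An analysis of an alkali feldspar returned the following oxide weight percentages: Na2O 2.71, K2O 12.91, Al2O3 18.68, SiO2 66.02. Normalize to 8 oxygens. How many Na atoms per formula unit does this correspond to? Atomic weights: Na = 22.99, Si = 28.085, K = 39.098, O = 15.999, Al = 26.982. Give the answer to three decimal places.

0.239 Na apfu

2.71 wt% Na2O ÷ 61.979 g/mol = 0.04372 mol, giving 0.08744 Na and 0.04372 O.
12.91 wt% K2O ÷ 94.195 g/mol = 0.13706 mol, giving 0.27412 K and 0.13706 O.
18.68 wt% Al2O3 ÷ 101.961 g/mol = 0.18321 mol, giving 0.36642 Al and 0.54963 O.
66.02 wt% SiO2 ÷ 60.083 g/mol = 1.09881 mol, giving 1.09881 Si and 2.19762 O.
Oxygen sums to 2.92803; scaling by 8/2.92803 = 2.73221 puts the formula on 8 O.
Na: 0.08744 × 2.73221 = 0.239 atoms per formula unit.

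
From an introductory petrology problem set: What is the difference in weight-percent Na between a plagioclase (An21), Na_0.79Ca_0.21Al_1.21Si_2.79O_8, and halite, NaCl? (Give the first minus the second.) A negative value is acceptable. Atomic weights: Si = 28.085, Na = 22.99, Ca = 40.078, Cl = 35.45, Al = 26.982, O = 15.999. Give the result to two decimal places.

M(Na_0.79Ca_0.21Al_1.21Si_2.79O_8) = 265.576 g/mol, so wt% Na = 18.162/265.576 × 100 = 6.84%.
M(NaCl) = 58.440 g/mol, so wt% Na = 22.990/58.440 × 100 = 39.34%.
6.84 − 39.34 = -32.50 pp.

-32.50 percentage points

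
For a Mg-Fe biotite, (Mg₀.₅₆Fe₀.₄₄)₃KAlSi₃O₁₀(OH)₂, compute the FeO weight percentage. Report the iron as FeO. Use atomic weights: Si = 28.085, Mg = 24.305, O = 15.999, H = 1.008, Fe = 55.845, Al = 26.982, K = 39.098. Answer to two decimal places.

20.67 wt%

M((Mg₀.₅₆Fe₀.₄₄)₃KAlSi₃O₁₀(OH)₂) = 458.887 g/mol; M(FeO) = 71.844 g/mol.
Moles FeO per formula unit = 1.32 Fe ÷ 1 = 1.3200.
FeO fraction = (1.3200 × 71.844) / 458.887 = 94.834/458.887 = 0.2067.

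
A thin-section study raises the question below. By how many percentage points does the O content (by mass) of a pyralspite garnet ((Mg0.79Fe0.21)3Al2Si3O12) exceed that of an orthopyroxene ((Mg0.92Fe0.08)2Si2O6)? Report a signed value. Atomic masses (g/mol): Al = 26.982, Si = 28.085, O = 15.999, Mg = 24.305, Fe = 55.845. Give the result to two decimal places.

M((Mg0.79Fe0.21)3Al2Si3O12) = 422.992 g/mol, so wt% O = 191.988/422.992 × 100 = 45.39%.
M((Mg0.92Fe0.08)2Si2O6) = 205.820 g/mol, so wt% O = 95.994/205.820 × 100 = 46.64%.
45.39 − 46.64 = -1.25 pp.

-1.25 percentage points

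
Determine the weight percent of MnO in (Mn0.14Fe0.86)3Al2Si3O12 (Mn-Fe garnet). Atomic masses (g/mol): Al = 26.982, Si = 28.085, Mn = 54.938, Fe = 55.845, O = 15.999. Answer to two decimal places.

5.99 wt%

Molar mass of (Mn0.14Fe0.86)3Al2Si3O12 = 0.42×54.938 + 2.58×55.845 + 2×26.982 + 3×28.085 + 12×15.999 = 497.361 g/mol.
Each formula unit contains 0.42 Mn, equivalent to 0.42/1 = 0.4200 mol MnO.
M(MnO) = 1×54.938 + 1×15.999 = 70.937 g/mol.
Mass of MnO per formula unit = 0.4200 × 70.937 = 29.794 g.
MnO wt% = 29.794 / 497.361 × 100 = 5.99%.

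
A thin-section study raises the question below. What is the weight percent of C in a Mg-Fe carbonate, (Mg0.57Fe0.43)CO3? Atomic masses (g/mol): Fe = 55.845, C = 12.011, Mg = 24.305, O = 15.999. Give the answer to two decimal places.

M((Mg0.57Fe0.43)CO3) = 97.875 g/mol.
C contributes 1 × 12.011 = 12.011 g per mole.
12.011/97.875 = 0.1227 → 12.27%.

12.27 mass %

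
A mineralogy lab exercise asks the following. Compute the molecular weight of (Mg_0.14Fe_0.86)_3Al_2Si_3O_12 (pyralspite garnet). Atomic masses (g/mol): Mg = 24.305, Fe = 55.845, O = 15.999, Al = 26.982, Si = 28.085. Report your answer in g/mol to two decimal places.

484.50 g/mol

The formula mass is the sum 0.42(24.305) + 2.58(55.845) + 2(26.982) + 3(28.085) + 12(15.999).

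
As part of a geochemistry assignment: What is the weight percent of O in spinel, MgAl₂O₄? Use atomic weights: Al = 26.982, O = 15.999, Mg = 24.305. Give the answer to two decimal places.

44.98 mass %

M(MgAl₂O₄) = 142.265 g/mol.
O contributes 4 × 15.999 = 63.996 g per mole.
63.996/142.265 = 0.4498 → 44.98%.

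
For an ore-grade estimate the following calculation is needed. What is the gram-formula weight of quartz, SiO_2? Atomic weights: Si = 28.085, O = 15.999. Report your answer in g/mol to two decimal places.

60.08 g/mol

The formula mass is the sum 1(28.085) + 2(15.999).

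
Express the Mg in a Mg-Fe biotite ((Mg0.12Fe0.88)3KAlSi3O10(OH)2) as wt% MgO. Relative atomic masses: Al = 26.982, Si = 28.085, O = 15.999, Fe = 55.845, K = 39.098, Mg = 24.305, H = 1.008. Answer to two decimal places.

2.90 wt%

M((Mg0.12Fe0.88)3KAlSi3O10(OH)2) = 500.520 g/mol; M(MgO) = 40.304 g/mol.
Moles MgO per formula unit = 0.36 Mg ÷ 1 = 0.3600.
MgO fraction = (0.3600 × 40.304) / 500.520 = 14.509/500.520 = 0.0290.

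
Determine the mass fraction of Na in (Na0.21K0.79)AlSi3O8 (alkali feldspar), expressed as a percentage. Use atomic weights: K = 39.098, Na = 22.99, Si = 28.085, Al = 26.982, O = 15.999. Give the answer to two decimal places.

1.76 wt%

Formula mass = 0.21×22.99 + 0.79×39.098 + 1×26.982 + 3×28.085 + 8×15.999 = 274.944 g/mol, of which 4.828 g is Na.
So Na makes up 4.828/274.944 = 0.0176 of the mass, i.e. 1.76%.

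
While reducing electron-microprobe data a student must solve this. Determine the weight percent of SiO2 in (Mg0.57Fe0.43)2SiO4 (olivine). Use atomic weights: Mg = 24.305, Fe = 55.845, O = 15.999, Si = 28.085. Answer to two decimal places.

35.80 wt%

Formula mass = 167.815 g/mol.
1 Si → 1.0000 mol SiO2 per formula unit; M(SiO2) = 60.083, so SiO2 mass = 60.083 g.
60.083/167.815 × 100 = 35.80 wt%.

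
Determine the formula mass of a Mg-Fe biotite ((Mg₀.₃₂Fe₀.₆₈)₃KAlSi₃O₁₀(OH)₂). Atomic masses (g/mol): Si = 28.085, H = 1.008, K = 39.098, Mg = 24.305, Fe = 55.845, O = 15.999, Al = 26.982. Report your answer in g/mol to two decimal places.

481.60 g/mol

M = 0.96·24.305 + 2.04·55.845 + 1·39.098 + 1·26.982 + 3·28.085 + 12·15.999 + 2·1.008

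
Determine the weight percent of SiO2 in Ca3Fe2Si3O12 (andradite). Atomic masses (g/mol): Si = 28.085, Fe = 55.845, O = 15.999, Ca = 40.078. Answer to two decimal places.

35.47 wt%

Formula mass = 508.167 g/mol.
3 Si → 3.0000 mol SiO2 per formula unit; M(SiO2) = 60.083, so SiO2 mass = 180.249 g.
180.249/508.167 × 100 = 35.47 wt%.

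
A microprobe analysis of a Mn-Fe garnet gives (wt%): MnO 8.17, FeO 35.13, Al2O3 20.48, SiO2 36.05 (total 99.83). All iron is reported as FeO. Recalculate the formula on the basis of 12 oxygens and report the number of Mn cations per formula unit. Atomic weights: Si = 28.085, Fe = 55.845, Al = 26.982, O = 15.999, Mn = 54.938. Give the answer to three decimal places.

MnO (M=70.937): mol = 0.11517; Mn = 0.11517, O = 0.11517.
FeO (M=71.844): mol = 0.48898; Fe = 0.48898, O = 0.48898.
Al2O3 (M=101.961): mol = 0.20086; Al = 0.40172, O = 0.60258.
SiO2 (M=60.083): mol = 0.60000; Si = 0.60000, O = 1.20000.
ΣO = 2.40673; factor = 12/ΣO = 4.98602.
Mn apfu = 0.11517 × 4.98602 = 0.574.

0.574 Mn apfu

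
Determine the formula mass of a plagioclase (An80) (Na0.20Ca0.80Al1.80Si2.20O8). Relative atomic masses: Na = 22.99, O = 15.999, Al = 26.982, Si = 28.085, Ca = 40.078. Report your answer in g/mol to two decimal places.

M = 0.20*22.99 + 0.80*40.078 + 1.80*26.982 + 2.20*28.085 + 8*15.999

275.01 g/mol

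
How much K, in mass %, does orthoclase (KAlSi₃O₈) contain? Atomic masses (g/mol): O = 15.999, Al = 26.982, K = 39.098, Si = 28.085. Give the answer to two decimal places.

Molar mass of KAlSi₃O₈: 1×39.098 + 1×26.982 + 3×28.085 + 8×15.999 = 278.327 g/mol.
Mass of K per formula unit: 1 × 39.098 = 39.098 g.
Weight fraction K = 39.098 / 278.327 = 0.1405.

14.05 mass %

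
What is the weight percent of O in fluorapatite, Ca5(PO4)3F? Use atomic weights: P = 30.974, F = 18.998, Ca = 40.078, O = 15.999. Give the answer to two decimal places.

M(Ca5(PO4)3F) = 504.298 g/mol.
O contributes 12 × 15.999 = 191.988 g per mole.
191.988/504.298 = 0.3807 → 38.07%.

38.07 wt%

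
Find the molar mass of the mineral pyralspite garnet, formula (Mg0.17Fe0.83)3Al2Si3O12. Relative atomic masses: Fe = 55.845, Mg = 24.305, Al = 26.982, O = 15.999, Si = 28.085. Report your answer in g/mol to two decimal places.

M = 0.51*24.305 + 2.49*55.845 + 2*26.982 + 3*28.085 + 12*15.999

481.66 g/mol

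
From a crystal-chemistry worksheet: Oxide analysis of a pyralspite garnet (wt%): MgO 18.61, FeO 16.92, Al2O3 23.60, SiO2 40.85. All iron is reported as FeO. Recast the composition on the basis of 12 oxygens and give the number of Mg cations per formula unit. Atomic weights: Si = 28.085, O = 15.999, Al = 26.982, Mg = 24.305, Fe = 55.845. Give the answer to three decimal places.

2.014 Mg apfu

MgO: 18.61/40.304 = 0.46174 mol → 0.46174 mol Mg, 0.46174 mol O.
FeO: 16.92/71.844 = 0.23551 mol → 0.23551 mol Fe, 0.23551 mol O.
Al2O3: 23.60/101.961 = 0.23146 mol → 0.46292 mol Al, 0.69438 mol O.
SiO2: 40.85/60.083 = 0.67989 mol → 0.67989 mol Si, 1.35978 mol O.
Total oxygen = 2.75141 mol. Normalization factor = 12/2.75141 = 4.36140.
Mg per 12 O = 0.46174 × 4.36140 = 2.014.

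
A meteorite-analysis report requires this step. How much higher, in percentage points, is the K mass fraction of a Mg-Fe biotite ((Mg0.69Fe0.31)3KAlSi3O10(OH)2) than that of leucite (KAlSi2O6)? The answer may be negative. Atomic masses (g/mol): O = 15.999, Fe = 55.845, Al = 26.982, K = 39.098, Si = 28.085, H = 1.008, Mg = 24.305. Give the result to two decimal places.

K in (Mg0.69Fe0.31)3KAlSi3O10(OH)2: molar mass 446.586 g/mol; 1×39.098 = 39.098 g → 8.75 wt%.
K in KAlSi2O6: molar mass 218.244 g/mol; 1×39.098 = 39.098 g → 17.91 wt%.
Difference = 8.75 − 17.91 = -9.16 percentage points.

-9.16 percentage points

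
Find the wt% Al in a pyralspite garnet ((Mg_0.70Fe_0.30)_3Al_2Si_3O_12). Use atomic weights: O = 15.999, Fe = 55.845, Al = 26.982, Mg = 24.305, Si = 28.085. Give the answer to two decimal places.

12.51 weight percent

M((Mg_0.70Fe_0.30)_3Al_2Si_3O_12) = 431.508 g/mol.
Al contributes 2 × 26.982 = 53.964 g per mole.
53.964/431.508 = 0.1251 → 12.51%.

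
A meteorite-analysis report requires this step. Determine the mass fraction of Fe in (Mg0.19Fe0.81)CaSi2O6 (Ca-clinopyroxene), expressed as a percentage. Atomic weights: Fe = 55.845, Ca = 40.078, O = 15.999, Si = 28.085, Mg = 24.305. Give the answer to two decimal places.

18.68 weight percent

Molar mass of (Mg0.19Fe0.81)CaSi2O6: 0.19*24.305 + 0.81*55.845 + 1*40.078 + 2*28.085 + 6*15.999 = 242.094 g/mol.
Mass of Fe per formula unit: 0.81 × 55.845 = 45.234 g.
Weight fraction Fe = 45.234 / 242.094 = 0.1868.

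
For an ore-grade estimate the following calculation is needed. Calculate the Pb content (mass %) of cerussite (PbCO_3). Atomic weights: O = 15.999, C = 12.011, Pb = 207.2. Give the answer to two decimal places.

77.54 mass %

M(PbCO_3) = 267.208 g/mol.
Pb contributes 1 × 207.2 = 207.200 g per mole.
207.200/267.208 = 0.7754 → 77.54%.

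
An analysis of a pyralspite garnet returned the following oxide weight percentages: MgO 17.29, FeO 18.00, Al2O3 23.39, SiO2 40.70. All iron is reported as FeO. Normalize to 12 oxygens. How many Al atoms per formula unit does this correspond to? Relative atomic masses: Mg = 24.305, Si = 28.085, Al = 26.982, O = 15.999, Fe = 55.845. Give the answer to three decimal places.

MgO: 17.29/40.304 = 0.42899 mol → 0.42899 mol Mg, 0.42899 mol O.
FeO: 18.00/71.844 = 0.25054 mol → 0.25054 mol Fe, 0.25054 mol O.
Al2O3: 23.39/101.961 = 0.22940 mol → 0.45880 mol Al, 0.68820 mol O.
SiO2: 40.70/60.083 = 0.67740 mol → 0.67740 mol Si, 1.35480 mol O.
Total oxygen = 2.72253 mol. Normalization factor = 12/2.72253 = 4.40766.
Al per 12 O = 0.45880 × 4.40766 = 2.022.

2.022 Al apfu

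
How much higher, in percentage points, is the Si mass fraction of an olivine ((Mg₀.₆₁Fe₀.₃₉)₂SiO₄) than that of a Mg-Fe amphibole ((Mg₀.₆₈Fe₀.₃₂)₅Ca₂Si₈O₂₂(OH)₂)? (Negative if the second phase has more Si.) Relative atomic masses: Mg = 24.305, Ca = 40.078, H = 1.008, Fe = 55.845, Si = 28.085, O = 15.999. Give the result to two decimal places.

-9.05 percentage points

Si in (Mg₀.₆₁Fe₀.₃₉)₂SiO₄: molar mass 165.292 g/mol; 1×28.085 = 28.085 g → 16.99 wt%.
Si in (Mg₀.₆₈Fe₀.₃₂)₅Ca₂Si₈O₂₂(OH)₂: molar mass 862.817 g/mol; 8×28.085 = 224.680 g → 26.04 wt%.
Difference = 16.99 − 26.04 = -9.05 percentage points.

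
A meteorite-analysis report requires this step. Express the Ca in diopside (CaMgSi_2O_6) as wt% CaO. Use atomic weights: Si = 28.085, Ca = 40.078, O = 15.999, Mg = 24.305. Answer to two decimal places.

25.90 wt%

Formula mass = 216.547 g/mol.
1 Ca → 1.0000 mol CaO per formula unit; M(CaO) = 56.077, so CaO mass = 56.077 g.
56.077/216.547 × 100 = 25.90 wt%.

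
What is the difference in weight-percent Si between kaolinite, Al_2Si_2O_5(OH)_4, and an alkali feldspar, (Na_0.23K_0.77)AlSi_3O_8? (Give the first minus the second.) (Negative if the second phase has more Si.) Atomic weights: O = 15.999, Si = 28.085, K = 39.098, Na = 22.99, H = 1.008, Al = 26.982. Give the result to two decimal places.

-8.92 percentage points

First mineral: 56.170 g Si in 258.157 g formula = 21.76 wt% Si.
Second mineral: 84.255 g Si in 274.622 g formula = 30.68 wt% Si.
21.76% − 30.68% gives a difference of -8.92 percentage points.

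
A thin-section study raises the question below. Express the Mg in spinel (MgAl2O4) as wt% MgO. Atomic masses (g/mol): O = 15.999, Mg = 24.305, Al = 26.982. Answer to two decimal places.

Formula mass = 142.265 g/mol.
1 Mg → 1.0000 mol MgO per formula unit; M(MgO) = 40.304, so MgO mass = 40.304 g.
40.304/142.265 × 100 = 28.33 wt%.

28.33 wt%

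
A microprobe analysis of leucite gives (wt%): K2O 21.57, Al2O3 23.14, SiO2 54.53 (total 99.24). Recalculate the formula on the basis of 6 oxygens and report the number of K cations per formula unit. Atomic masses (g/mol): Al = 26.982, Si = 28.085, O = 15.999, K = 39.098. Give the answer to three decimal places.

1.008 K apfu

K2O (M=94.195): mol = 0.22899; K = 0.45798, O = 0.22899.
Al2O3 (M=101.961): mol = 0.22695; Al = 0.45390, O = 0.68085.
SiO2 (M=60.083): mol = 0.90758; Si = 0.90758, O = 1.81516.
ΣO = 2.72500; factor = 6/ΣO = 2.20183.
K apfu = 0.45798 × 2.20183 = 1.008.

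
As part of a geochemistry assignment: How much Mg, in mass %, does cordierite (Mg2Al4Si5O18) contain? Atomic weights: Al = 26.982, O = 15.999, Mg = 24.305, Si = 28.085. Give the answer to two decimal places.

8.31 mass %

Molar mass of Mg2Al4Si5O18: 2×24.305 + 4×26.982 + 5×28.085 + 18×15.999 = 584.945 g/mol.
Mass of Mg per formula unit: 2 × 24.305 = 48.610 g.
Weight fraction Mg = 48.610 / 584.945 = 0.0831.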